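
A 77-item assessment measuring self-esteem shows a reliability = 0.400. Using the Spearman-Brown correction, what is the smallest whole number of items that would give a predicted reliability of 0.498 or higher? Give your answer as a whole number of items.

115

Rearranging the Spearman-Brown formula for n,
n = r_target (1 − r_old) / [ r_old (1 − r_target) ]
n = [0.498 × 0.600] / [0.400 × 0.502]
n = 0.298800 / 0.200800 ≈ 1.4880
Items needed = n × 77 = 1.4880 × 77 ≈ 114.58 → round up to 115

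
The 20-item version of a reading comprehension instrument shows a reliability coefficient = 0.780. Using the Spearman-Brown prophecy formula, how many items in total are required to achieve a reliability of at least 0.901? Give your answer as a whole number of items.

Invert Spearman-Brown to solve for n:
n = r_target (1 − r_old) / [ r_old (1 − r_target) ]
n = [0.901 × 0.220] / [0.780 × 0.099]
n = 0.198220 / 0.077220 ≈ 2.5670
2.5670 × 20 = 51.34 → 52 items

52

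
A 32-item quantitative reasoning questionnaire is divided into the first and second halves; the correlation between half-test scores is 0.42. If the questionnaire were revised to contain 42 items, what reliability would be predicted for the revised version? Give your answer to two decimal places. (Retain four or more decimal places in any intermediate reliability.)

Spearman-Brown correction (n = 2): r_full = 2·0.42/(1 + 0.42) = 0.5915
Then adjust to 42 items: n = 42/32 = 1.3125
r_new = n·r_full / (1 + (n − 1)·r_full) = 0.7763 / 1.1848 ≈ 0.6552

0.66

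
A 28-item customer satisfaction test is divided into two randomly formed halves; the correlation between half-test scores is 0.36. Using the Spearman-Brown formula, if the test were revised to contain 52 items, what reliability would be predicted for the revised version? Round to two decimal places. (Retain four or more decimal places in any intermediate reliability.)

0.68

Full-test reliability from the split-half r: r_full = 2(0.36)/(1 + 0.36) = 0.5294
Length factor from 28 to 52 items: n = 52/28 = 1.8571
r_new = n·r_full / (1 + (n − 1)·r_full) = 0.9831 / 1.4537 ≈ 0.6763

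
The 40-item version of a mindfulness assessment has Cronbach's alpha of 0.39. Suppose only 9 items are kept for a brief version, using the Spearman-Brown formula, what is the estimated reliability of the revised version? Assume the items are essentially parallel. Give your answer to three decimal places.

0.126

The new length is 9/40 = 0.225 times the old.
r_new = (0.225 × 0.39) / (1 + (0.225 − 1) × 0.39)
     = 0.0878 / 0.6977 = 0.1258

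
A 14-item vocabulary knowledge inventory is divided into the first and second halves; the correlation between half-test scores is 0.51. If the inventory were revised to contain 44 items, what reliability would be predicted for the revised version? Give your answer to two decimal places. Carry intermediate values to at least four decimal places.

0.87

First correct the split-half correlation to full-test reliability: r_full = 2 × 0.51 / (1 + 0.51) ≈ 0.6755
Then adjust to 44 items: n = 44/14 = 3.1429
r_new = n·r_full / (1 + (n − 1)·r_full) = 2.1230 / 2.4475 ≈ 0.8674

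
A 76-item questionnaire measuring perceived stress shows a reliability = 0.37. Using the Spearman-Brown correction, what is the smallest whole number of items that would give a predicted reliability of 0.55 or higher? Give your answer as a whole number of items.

Spearman-Brown solved for the length factor n:
n = r_target (1 − r_old) / [ r_old (1 − r_target) ]
n = [0.55 × 0.63] / [0.37 × 0.45]
n = 0.3465 / 0.1665 ≈ 2.0811
2.0811 × 76 = 158.16 → 159 items

159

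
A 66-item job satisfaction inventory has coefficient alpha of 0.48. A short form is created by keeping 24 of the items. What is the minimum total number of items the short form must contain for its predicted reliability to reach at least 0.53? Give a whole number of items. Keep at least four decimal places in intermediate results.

Short-form reliability: n = 24/66 = 0.3636; r_24 = n·r/(1+(n−1)r) ≈ 0.2513
Length factor from the short form to reach 0.53: n' = 0.53(1 − 0.2513) / [0.2513(1 − 0.53)] ≈ 3.3596
Items = 3.3596 × 24 ≈ 80.63 → 81

81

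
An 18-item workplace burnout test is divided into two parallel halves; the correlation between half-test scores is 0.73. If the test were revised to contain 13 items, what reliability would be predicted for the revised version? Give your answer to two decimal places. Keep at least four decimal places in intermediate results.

0.80

First correct the split-half correlation to full-test reliability: r_full = 2 × 0.73 / (1 + 0.73) ≈ 0.8439
Length factor from 18 to 13 items: n = 13/18 = 0.7222
r_new = n·r_full / (1 + (n − 1)·r_full) = 0.6095 / 0.7656 ≈ 0.7961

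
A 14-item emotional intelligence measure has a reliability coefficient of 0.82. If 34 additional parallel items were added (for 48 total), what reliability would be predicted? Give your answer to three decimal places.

The new length is 48/14 = 3.4286 times the old.
Spearman-Brown: r_new = n·r / (1 + (n − 1)·r)
r_new = 3.4286·0.82 / [1 + (3.4286 − 1)·0.82]
r_new = 2.8115 / 2.9915 ≈ 0.9398

0.940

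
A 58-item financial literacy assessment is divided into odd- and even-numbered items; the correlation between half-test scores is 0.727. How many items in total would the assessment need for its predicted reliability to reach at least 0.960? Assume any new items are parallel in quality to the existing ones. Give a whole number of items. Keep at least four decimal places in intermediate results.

262

Corrected full-test reliability: r_full = 2 × 0.727 / (1 + 0.727) ≈ 0.8419
n = r_tgt(1 − r_full) / [r_full(1 − r_tgt)] = 0.960 × 0.1581 / (0.8419 × 0.040) ≈ 4.5069
Items = 4.5069 × 58 ≈ 261.40 → 262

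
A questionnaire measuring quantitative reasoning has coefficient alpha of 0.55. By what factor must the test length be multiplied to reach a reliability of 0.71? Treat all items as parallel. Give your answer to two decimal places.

2.00

n = 0.71(1 − 0.55) / [0.55(1 − 0.71)]
  = 0.3195 / 0.1595 = 2.0031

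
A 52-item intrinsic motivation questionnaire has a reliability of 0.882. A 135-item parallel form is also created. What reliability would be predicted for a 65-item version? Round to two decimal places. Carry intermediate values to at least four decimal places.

0.90

The 135-item form is not needed; work directly from the 52-item form with n = 65/52 = 1.2500.
r_{65} = n·r / (1 + (n − 1)·r) = 1.1025 / 1.2205 ≈ 0.9033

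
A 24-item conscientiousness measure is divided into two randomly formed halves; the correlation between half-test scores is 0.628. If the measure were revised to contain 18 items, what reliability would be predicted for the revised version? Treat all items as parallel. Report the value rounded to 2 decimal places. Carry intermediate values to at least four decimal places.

0.72

Full-test reliability from the split-half r: r_full = 2(0.628)/(1 + 0.628) = 0.7715
Then adjust to 18 items: n = 18/24 = 0.7500
r_new = n·r_full / (1 + (n − 1)·r_full) = 0.5786 / 0.8071 ≈ 0.7169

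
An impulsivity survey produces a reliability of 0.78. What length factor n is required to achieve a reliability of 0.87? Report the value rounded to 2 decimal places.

Spearman-Brown solved for the length factor n:
n = r*(1 − r) / [ r (1 − r*) ]
n = [0.87 × 0.22] / [0.78 × 0.13]
n = 0.1914 / 0.1014 ≈ 1.8876

1.89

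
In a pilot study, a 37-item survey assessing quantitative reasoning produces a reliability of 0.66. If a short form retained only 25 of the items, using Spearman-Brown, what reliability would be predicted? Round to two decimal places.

n = 25/37 = 0.6757
Spearman-Brown: r_new = n·r / (1 + (n − 1)·r)
r_new = 0.6757·0.66 / [1 + (0.6757 − 1)·0.66]
     = 0.4460 / 0.7860 = 0.5674

0.57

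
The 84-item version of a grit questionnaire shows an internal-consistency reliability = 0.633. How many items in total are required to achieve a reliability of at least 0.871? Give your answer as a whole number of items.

329

Rearranging the Spearman-Brown formula for n,
n = r*(1 − r) / [ r (1 − r*) ]
n = 0.871(1 − 0.633) / [0.633(1 − 0.871)]
n = 0.319657 / 0.081657 ≈ 3.9146
Items needed = n × 84 = 3.9146 × 84 ≈ 328.83 → round up to 329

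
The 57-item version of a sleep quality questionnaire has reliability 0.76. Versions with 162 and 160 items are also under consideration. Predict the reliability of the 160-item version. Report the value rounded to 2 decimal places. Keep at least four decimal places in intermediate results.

Only the ratio of lengths matters: n = 160/57 = 2.8070
r_{160} = n·r / (1 + (n − 1)·r) = 2.1333 / 2.3733 ≈ 0.8989

0.90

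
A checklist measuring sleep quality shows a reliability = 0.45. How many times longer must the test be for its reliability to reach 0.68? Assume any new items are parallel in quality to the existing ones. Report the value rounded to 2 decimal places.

2.60

Spearman-Brown solved for the length factor n:
n = r*(1 − r) / [ r (1 − r*) ]
n = [0.68 × 0.55] / [0.45 × 0.32]
  = 0.3740 / 0.1440 = 2.5972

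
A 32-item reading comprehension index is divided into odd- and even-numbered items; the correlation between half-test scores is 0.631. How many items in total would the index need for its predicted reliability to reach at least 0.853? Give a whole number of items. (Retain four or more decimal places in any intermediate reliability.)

55

r_full = 2(0.631)/(1 + 0.631) = 0.7738
Solve Spearman-Brown for n: n = 0.853(1 − 0.7738) / [0.7738(1 − 0.853)] = 1.6963
Required items = 1.6963 × 32 = 54.28, so 55 items.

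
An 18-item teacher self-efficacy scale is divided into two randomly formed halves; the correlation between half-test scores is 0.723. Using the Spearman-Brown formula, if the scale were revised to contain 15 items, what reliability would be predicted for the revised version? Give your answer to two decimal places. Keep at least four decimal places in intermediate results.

Spearman-Brown correction (n = 2): r_full = 2·0.723/(1 + 0.723) = 0.8392
Length factor from 18 to 15 items: n = 15/18 = 0.8333
r_new = n·r_full / (1 + (n − 1)·r_full) = 0.6993 / 0.8601 ≈ 0.8130

0.81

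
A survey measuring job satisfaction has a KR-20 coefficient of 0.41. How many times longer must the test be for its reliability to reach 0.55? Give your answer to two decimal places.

1.76

n = [0.55 × 0.59] / [0.41 × 0.45]
  = 0.3245 / 0.1845 = 1.7588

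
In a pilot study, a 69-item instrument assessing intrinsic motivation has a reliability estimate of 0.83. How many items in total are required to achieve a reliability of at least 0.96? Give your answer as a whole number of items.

340

n = 0.96 × (1 − 0.83) / [ 0.83 × (1 − 0.96) ]
n = 0.1632 / 0.0332 ≈ 4.9157
4.9157 × 69 = 339.18 → 340 items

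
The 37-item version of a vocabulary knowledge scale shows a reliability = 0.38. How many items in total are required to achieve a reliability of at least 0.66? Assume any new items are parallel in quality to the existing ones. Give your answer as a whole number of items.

118

Rearranging the Spearman-Brown formula for n,
n = r_target (1 − r_old) / [ r_old (1 − r_target) ]
n = 0.66 × (1 − 0.38) / [ 0.38 × (1 − 0.66) ]
n = 0.4092 / 0.1292 ≈ 3.1672
So the test needs 3.1672 × 37 ≈ 117.19 items; rounding up, 118.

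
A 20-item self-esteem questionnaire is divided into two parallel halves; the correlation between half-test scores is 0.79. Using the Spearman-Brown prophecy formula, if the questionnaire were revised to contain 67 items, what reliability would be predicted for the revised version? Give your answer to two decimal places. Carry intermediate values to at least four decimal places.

0.96

First correct the split-half correlation to full-test reliability: r_full = 2 × 0.79 / (1 + 0.79) ≈ 0.8827
Then adjust to 67 items: n = 67/20 = 3.3500
r_new = n·r_full / (1 + (n − 1)·r_full) = 2.9570 / 3.0743 ≈ 0.9618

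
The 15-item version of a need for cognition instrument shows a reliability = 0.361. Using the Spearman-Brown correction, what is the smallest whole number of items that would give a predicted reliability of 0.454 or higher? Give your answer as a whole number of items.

23

Invert Spearman-Brown to solve for n:
n = r*(1 − r) / [ r (1 − r*) ]
n = 0.454(1 − 0.361) / [0.361(1 − 0.454)]
  = 0.290106 / 0.197106 = 1.4718
Items needed = n × 15 = 1.4718 × 15 ≈ 22.08 → round up to 23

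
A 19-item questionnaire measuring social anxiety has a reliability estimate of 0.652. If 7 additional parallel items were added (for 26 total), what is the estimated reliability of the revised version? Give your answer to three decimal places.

Length ratio n = 26/19 = 1.3684
r_new = (1.3684 × 0.652) / (1 + (1.3684 − 1) × 0.652)
     = 0.8922 / 1.2402 = 0.7194

0.719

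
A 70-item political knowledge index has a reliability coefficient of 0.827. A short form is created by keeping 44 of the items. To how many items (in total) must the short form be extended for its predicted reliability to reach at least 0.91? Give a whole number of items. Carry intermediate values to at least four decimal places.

149

First, r for the 44-item form: n = 44/70 = 0.6286, so r_44 = 0.6286·0.827/(1 + (0.6286 − 1)·0.827) = 0.7503
Length factor from the short form to reach 0.91: n' = 0.91(1 − 0.7503) / [0.7503(1 − 0.91)] ≈ 3.3650
Items = 3.3650 × 44 ≈ 148.06 → 149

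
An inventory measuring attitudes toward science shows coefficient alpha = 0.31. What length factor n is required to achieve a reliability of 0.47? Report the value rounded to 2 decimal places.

1.97

n = 0.47(1 − 0.31) / [0.31(1 − 0.47)]
  = 0.3243 / 0.1643 = 1.9738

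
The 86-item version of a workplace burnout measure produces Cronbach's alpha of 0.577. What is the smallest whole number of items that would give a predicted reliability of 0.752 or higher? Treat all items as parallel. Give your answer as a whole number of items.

192

Invert Spearman-Brown to solve for n:
n = r_target (1 − r_old) / [ r_old (1 − r_target) ]
n = [0.752 × 0.423] / [0.577 × 0.248]
n = 0.318096 / 0.143096 ≈ 2.2230
2.2230 × 86 = 191.18 → 192 items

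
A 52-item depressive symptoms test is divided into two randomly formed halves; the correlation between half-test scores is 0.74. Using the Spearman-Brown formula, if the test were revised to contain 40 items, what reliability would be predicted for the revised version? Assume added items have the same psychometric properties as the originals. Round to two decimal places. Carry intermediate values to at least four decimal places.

0.81

Spearman-Brown correction (n = 2): r_full = 2·0.74/(1 + 0.74) = 0.8506
Then adjust to 40 items: n = 40/52 = 0.7692
r_new = n·r_full / (1 + (n − 1)·r_full) = 0.6543 / 0.8037 ≈ 0.8141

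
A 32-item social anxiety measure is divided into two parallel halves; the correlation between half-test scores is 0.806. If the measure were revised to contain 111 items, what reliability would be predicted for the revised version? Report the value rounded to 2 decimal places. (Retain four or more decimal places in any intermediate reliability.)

0.97

First correct the split-half correlation to full-test reliability: r_full = 2 × 0.806 / (1 + 0.806) ≈ 0.8926
Length factor from 32 to 111 items: n = 111/32 = 3.4688
r_new = n·r_full / (1 + (n − 1)·r_full) = 3.0963 / 3.2037 ≈ 0.9665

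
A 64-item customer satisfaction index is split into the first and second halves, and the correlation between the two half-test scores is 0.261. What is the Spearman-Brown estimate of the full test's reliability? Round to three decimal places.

The full test is twice the length of either half (n = 2).
r_full = 2(0.261) / (1 + 0.261)
       = 0.5220 / 1.2610 = 0.4140

0.414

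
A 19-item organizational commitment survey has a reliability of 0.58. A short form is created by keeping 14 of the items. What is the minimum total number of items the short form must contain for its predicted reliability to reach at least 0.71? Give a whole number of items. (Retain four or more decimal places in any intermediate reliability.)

34

Short-form reliability: n = 14/19 = 0.7368; r_14 = n·r/(1+(n−1)r) ≈ 0.5043
Then solve for n' with r_old = 0.5043, r_target = 0.71: n' = 0.71(1 − 0.5043)/[0.5043(1 − 0.71)] = 2.4065
Total items = 2.4065 × 14 = 33.69, rounded up to 34.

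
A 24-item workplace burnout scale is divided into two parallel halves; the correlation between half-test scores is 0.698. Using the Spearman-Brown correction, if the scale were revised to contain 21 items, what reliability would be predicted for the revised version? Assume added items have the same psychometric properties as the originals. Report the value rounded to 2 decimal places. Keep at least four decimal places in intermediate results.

0.80

First correct the split-half correlation to full-test reliability: r_full = 2 × 0.698 / (1 + 0.698) ≈ 0.8221
Length factor from 24 to 21 items: n = 21/24 = 0.8750
r_new = n·r_full / (1 + (n − 1)·r_full) = 0.7193 / 0.8972 ≈ 0.8017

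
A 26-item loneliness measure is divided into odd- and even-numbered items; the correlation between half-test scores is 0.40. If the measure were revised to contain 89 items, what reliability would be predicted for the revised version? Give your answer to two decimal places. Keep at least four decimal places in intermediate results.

First correct the split-half correlation to full-test reliability: r_full = 2 × 0.40 / (1 + 0.40) ≈ 0.5714
Length factor from 26 to 89 items: n = 89/26 = 3.4231
r_new = n·r_full / (1 + (n − 1)·r_full) = 1.9560 / 2.3846 ≈ 0.8203

0.82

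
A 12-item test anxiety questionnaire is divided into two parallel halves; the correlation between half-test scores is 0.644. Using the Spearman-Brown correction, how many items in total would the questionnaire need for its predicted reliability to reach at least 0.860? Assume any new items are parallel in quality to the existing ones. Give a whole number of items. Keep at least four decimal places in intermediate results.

r_full = 2(0.644)/(1 + 0.644) = 0.7835
n = r_tgt(1 − r_full) / [r_full(1 − r_tgt)] = 0.860 × 0.2165 / (0.7835 × 0.140) ≈ 1.6974
Required items = 1.6974 × 12 = 20.37, so 21 items.

21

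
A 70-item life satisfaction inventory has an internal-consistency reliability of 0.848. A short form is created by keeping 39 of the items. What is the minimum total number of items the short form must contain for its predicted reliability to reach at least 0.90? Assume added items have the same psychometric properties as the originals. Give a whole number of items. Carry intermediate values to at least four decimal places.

113

Short-form reliability: n = 39/70 = 0.5571; r_39 = n·r/(1+(n−1)r) ≈ 0.7566
Then solve for n' with r_old = 0.7566, r_target = 0.90: n' = 0.90(1 − 0.7566)/[0.7566(1 − 0.90)] = 2.8953
Total items = 2.8953 × 39 = 112.92, rounded up to 113.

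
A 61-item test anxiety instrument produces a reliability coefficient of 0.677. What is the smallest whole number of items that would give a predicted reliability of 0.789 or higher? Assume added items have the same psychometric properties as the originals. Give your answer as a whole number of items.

109

Spearman-Brown solved for the length factor n:
n = r*(1 − r) / [ r (1 − r*) ]
n = [0.789 × 0.323] / [0.677 × 0.211]
  = 0.254847 / 0.142847 = 1.7841
1.7841 × 61 = 108.83 → 109 items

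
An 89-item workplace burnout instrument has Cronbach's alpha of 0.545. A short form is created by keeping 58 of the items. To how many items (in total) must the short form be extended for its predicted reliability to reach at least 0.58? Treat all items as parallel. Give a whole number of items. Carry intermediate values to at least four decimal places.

103

First, r for the 58-item form: n = 58/89 = 0.6517, so r_58 = 0.6517·0.545/(1 + (0.6517 − 1)·0.545) = 0.4384
Then solve for n' with r_old = 0.4384, r_target = 0.58: n' = 0.58(1 − 0.4384)/[0.4384(1 − 0.58)] = 1.7690
Items = 1.7690 × 58 ≈ 102.60 → 103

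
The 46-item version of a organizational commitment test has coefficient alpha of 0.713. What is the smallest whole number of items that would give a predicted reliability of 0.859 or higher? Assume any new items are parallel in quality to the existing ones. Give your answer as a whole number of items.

n = 0.859 × (1 − 0.713) / [ 0.713 × (1 − 0.859) ]
n = 0.246533 / 0.100533 ≈ 2.4523
2.4523 × 46 = 112.81 → 113 items

113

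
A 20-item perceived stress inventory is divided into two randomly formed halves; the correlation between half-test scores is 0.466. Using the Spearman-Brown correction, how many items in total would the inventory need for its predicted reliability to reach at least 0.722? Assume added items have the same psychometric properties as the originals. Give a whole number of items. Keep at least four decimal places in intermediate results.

Corrected full-test reliability: r_full = 2 × 0.466 / (1 + 0.466) ≈ 0.6357
n = r_tgt(1 − r_full) / [r_full(1 − r_tgt)] = 0.722 × 0.3643 / (0.6357 × 0.278) ≈ 1.4883
Required items = 1.4883 × 20 = 29.77, so 30 items.

30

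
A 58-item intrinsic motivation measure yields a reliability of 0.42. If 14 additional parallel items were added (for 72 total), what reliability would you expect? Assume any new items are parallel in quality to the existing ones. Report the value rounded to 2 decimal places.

0.47

Length ratio n = 72/58 = 1.2414
Apply the Spearman-Brown prophecy formula, r' = nr / [1 + (n − 1)r]:
r_new = 1.2414·0.42 / [1 + (1.2414 − 1)·0.42]
r_new = 0.5214 / 1.1014 ≈ 0.4734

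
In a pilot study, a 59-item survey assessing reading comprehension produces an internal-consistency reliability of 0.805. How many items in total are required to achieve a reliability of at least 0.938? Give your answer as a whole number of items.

217

n = 0.938 × (1 − 0.805) / [ 0.805 × (1 − 0.938) ]
  = 0.182910 / 0.049910 = 3.6648
Items needed = n × 59 = 3.6648 × 59 ≈ 216.22 → round up to 217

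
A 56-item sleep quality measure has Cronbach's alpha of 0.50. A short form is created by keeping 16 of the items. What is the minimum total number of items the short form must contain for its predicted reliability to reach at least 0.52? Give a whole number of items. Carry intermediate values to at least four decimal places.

61

First, r for the 16-item form: n = 16/56 = 0.2857, so r_16 = 0.2857·0.50/(1 + (0.2857 − 1)·0.50) = 0.2222
Length factor from the short form to reach 0.52: n' = 0.52(1 − 0.2222) / [0.2222(1 − 0.52)] ≈ 3.7922
Total items = 3.7922 × 16 = 60.68, rounded up to 61.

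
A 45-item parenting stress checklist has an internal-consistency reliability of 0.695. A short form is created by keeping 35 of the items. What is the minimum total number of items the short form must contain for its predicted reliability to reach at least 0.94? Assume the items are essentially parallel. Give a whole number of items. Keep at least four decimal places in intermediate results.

First, r for the 35-item form: n = 35/45 = 0.7778, so r_35 = 0.7778·0.695/(1 + (0.7778 − 1)·0.695) = 0.6393
Length factor from the short form to reach 0.94: n' = 0.94(1 − 0.6393) / [0.6393(1 − 0.94)] ≈ 8.8393
Total items = 8.8393 × 35 = 309.38, rounded up to 310.

310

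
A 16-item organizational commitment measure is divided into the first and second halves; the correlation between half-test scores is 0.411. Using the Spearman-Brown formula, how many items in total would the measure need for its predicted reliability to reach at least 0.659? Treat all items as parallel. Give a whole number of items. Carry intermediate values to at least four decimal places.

23

Corrected full-test reliability: r_full = 2 × 0.411 / (1 + 0.411) ≈ 0.5826
n = r_tgt(1 − r_full) / [r_full(1 − r_tgt)] = 0.659 × 0.4174 / (0.5826 × 0.341) ≈ 1.3846
Required items = 1.3846 × 16 = 22.15, so 23 items.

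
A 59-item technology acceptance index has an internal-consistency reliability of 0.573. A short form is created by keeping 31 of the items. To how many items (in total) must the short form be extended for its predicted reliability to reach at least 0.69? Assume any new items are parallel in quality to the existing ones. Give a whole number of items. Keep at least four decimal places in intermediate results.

98

First, r for the 31-item form: n = 31/59 = 0.5254, so r_31 = 0.5254·0.573/(1 + (0.5254 − 1)·0.573) = 0.4135
Length factor from the short form to reach 0.69: n' = 0.69(1 − 0.4135) / [0.4135(1 − 0.69)] ≈ 3.1570
Total items = 3.1570 × 31 = 97.87, rounded up to 98.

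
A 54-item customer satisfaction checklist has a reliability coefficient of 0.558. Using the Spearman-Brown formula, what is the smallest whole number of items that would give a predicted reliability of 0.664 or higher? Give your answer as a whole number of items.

n = 0.664 × (1 − 0.558) / [ 0.558 × (1 − 0.664) ]
  = 0.293488 / 0.187488 = 1.5654
So the test needs 1.5654 × 54 ≈ 84.53 items; rounding up, 85.

85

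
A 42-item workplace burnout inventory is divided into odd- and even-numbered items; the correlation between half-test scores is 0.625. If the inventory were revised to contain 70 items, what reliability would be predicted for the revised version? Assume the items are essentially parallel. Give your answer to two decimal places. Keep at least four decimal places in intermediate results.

0.85

Spearman-Brown correction (n = 2): r_full = 2·0.625/(1 + 0.625) = 0.7692
Then adjust to 70 items: n = 70/42 = 1.6667
r_new = n·r_full / (1 + (n − 1)·r_full) = 1.2820 / 1.5128 ≈ 0.8474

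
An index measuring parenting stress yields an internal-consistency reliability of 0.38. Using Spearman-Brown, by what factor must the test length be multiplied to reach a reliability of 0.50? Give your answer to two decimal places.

1.63

Invert Spearman-Brown to solve for n:
n = r*(1 − r) / [ r (1 − r*) ]
n = 0.50 × (1 − 0.38) / [ 0.38 × (1 − 0.50) ]
n = 0.3100 / 0.1900 ≈ 1.6316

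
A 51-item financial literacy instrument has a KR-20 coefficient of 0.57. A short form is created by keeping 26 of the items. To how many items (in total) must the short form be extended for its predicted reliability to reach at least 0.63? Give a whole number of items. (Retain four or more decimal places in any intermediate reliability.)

66

Short-form reliability: n = 26/51 = 0.5098; r_26 = n·r/(1+(n−1)r) ≈ 0.4033
Then solve for n' with r_old = 0.4033, r_target = 0.63: n' = 0.63(1 − 0.4033)/[0.4033(1 − 0.63)] = 2.5192
Items = 2.5192 × 26 ≈ 65.50 → 66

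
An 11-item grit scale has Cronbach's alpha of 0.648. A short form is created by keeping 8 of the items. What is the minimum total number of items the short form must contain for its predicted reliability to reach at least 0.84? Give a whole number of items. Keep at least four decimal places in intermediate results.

32

First, r for the 8-item form: n = 8/11 = 0.7273, so r_8 = 0.7273·0.648/(1 + (0.7273 − 1)·0.648) = 0.5724
Length factor from the short form to reach 0.84: n' = 0.84(1 − 0.5724) / [0.5724(1 − 0.84)] ≈ 3.9219
Total items = 3.9219 × 8 = 31.38, rounded up to 32.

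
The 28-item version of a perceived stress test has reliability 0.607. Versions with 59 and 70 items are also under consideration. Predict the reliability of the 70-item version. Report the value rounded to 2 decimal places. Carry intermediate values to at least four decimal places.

0.79

Only the ratio of lengths matters: n = 70/28 = 2.5000
r_{70} = n·r / (1 + (n − 1)·r) = 1.5175 / 1.9105 ≈ 0.7943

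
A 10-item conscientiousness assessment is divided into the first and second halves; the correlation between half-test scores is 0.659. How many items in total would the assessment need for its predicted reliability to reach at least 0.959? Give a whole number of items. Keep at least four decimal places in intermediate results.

61

r_full = 2(0.659)/(1 + 0.659) = 0.7945
n = r_tgt(1 − r_full) / [r_full(1 − r_tgt)] = 0.959 × 0.2055 / (0.7945 × 0.041) ≈ 6.0500
Required items = 6.0500 × 10 = 60.50, so 61 items.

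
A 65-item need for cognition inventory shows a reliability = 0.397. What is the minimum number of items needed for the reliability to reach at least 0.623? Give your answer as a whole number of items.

Spearman-Brown solved for the length factor n:
n = r*(1 − r) / [ r (1 − r*) ]
n = 0.623 × (1 − 0.397) / [ 0.397 × (1 − 0.623) ]
  = 0.375669 / 0.149669 = 2.5100
So the test needs 2.5100 × 65 ≈ 163.15 items; rounding up, 164.

164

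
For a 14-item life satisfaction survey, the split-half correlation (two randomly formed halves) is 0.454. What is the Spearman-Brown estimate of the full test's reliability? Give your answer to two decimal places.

0.62

The full test is twice the length of either half (n = 2).
r_full = 2r_hh / (1 + r_hh) = 2 × 0.454 / (1 + 0.454)
       = 0.9080 / 1.4540 = 0.6245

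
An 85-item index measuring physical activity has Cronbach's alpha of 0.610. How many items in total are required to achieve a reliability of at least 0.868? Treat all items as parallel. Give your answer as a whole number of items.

358

Rearranging the Spearman-Brown formula for n,
n = r_target (1 − r_old) / [ r_old (1 − r_target) ]
n = [0.868 × 0.390] / [0.610 × 0.132]
n = 0.338520 / 0.080520 ≈ 4.2042
4.2042 × 85 = 357.36 → 358 items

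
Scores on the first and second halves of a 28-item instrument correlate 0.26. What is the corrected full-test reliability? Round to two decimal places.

Each half is half the length of the full test, so the full test is n = 2 times a half.
r_full = 2(0.26) / (1 + 0.26)
r_full = 0.5200 / 1.2600 ≈ 0.4127

0.41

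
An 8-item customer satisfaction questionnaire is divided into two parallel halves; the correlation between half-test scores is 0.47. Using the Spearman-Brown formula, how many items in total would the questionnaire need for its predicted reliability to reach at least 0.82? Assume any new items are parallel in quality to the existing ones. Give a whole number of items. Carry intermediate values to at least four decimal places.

21

Corrected full-test reliability: r_full = 2 × 0.47 / (1 + 0.47) ≈ 0.6395
Solve Spearman-Brown for n: n = 0.82(1 − 0.6395) / [0.6395(1 − 0.82)] = 2.5681
Required items = 2.5681 × 8 = 20.54, so 21 items.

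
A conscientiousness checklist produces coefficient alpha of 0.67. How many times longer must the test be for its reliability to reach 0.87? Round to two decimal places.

3.30

n = 0.87(1 − 0.67) / [0.67(1 − 0.87)]
  = 0.2871 / 0.0871 = 3.2962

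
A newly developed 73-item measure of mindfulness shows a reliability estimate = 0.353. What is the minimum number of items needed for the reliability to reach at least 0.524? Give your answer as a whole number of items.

Invert Spearman-Brown to solve for n:
n = r_target (1 − r_old) / [ r_old (1 − r_target) ]
n = [0.524 × 0.647] / [0.353 × 0.476]
n = 0.339028 / 0.168028 ≈ 2.0177
2.0177 × 73 = 147.29 → 148 items

148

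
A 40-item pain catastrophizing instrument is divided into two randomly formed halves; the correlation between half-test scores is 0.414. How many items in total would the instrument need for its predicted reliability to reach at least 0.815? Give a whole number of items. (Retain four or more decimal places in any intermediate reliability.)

Corrected full-test reliability: r_full = 2 × 0.414 / (1 + 0.414) ≈ 0.5856
n = r_tgt(1 − r_full) / [r_full(1 − r_tgt)] = 0.815 × 0.4144 / (0.5856 × 0.185) ≈ 3.1175
Required items = 3.1175 × 40 = 124.70, so 125 items.

125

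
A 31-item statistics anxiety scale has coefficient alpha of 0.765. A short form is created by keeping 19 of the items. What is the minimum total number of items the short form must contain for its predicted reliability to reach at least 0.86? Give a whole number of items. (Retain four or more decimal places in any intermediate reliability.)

Short-form reliability: n = 19/31 = 0.6129; r_19 = n·r/(1+(n−1)r) ≈ 0.6661
Length factor from the short form to reach 0.86: n' = 0.86(1 − 0.6661) / [0.6661(1 − 0.86)] ≈ 3.0793
Items = 3.0793 × 19 ≈ 58.51 → 59

59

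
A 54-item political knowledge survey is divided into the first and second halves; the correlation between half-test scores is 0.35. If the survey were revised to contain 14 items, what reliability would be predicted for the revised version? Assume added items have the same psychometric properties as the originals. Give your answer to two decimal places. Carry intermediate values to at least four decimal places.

Full-test reliability from the split-half r: r_full = 2(0.35)/(1 + 0.35) = 0.5185
Length factor from 54 to 14 items: n = 14/54 = 0.2593
r_new = n·r_full / (1 + (n − 1)·r_full) = 0.1344 / 0.6159 ≈ 0.2182

0.22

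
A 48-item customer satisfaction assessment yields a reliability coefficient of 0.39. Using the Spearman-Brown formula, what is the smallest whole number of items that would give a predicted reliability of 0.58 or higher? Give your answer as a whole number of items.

104

n = 0.58(1 − 0.39) / [0.39(1 − 0.58)]
  = 0.3538 / 0.1638 = 2.1600
Items needed = n × 48 = 2.1600 × 48 ≈ 103.68 → round up to 104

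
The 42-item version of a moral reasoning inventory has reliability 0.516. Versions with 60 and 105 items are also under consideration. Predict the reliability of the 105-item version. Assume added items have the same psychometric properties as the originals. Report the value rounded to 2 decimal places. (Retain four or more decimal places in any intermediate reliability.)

The 60-item form is not needed; work directly from the 42-item form with n = 105/42 = 2.5000.
r_{105} = n·r / (1 + (n − 1)·r) = 1.2900 / 1.7740 ≈ 0.7272

0.73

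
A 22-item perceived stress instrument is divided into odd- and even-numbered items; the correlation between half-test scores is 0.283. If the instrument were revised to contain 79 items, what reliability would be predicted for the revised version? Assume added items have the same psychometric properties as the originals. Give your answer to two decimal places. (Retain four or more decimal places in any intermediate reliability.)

Spearman-Brown correction (n = 2): r_full = 2·0.283/(1 + 0.283) = 0.4412
Length factor from 22 to 79 items: n = 79/22 = 3.5909
r_new = n·r_full / (1 + (n − 1)·r_full) = 1.5843 / 2.1431 ≈ 0.7393

0.74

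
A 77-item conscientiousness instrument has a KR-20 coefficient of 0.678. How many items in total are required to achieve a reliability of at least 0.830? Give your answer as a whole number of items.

Spearman-Brown solved for the length factor n:
n = r_target (1 − r_old) / [ r_old (1 − r_target) ]
n = 0.830 × (1 − 0.678) / [ 0.678 × (1 − 0.830) ]
  = 0.267260 / 0.115260 = 2.3188
Items needed = n × 77 = 2.3188 × 77 ≈ 178.55 → round up to 179

179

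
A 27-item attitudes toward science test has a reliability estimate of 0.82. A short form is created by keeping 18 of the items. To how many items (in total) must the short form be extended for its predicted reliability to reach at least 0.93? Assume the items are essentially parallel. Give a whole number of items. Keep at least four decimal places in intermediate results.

79

Short-form reliability: n = 18/27 = 0.6667; r_18 = n·r/(1+(n−1)r) ≈ 0.7523
Length factor from the short form to reach 0.93: n' = 0.93(1 − 0.7523) / [0.7523(1 − 0.93)] ≈ 4.3744
Items = 4.3744 × 18 ≈ 78.74 → 79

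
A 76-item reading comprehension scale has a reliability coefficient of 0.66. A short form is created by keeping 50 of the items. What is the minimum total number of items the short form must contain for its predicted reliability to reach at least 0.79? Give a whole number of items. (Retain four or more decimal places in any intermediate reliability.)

148

Short-form reliability: n = 50/76 = 0.6579; r_50 = n·r/(1+(n−1)r) ≈ 0.5608
Then solve for n' with r_old = 0.5608, r_target = 0.79: n' = 0.79(1 − 0.5608)/[0.5608(1 − 0.79)] = 2.9462
Total items = 2.9462 × 50 = 147.31, rounded up to 148.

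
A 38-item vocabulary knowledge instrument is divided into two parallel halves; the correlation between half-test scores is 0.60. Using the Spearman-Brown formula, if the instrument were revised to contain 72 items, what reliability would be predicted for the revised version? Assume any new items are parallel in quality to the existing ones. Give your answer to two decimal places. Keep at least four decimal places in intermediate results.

0.85

First correct the split-half correlation to full-test reliability: r_full = 2 × 0.60 / (1 + 0.60) ≈ 0.7500
Length factor from 38 to 72 items: n = 72/38 = 1.8947
r_new = n·r_full / (1 + (n − 1)·r_full) = 1.4210 / 1.6710 ≈ 0.8504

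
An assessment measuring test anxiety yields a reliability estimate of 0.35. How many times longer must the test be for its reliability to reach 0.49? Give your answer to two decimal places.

1.78

Spearman-Brown solved for the length factor n:
n = r*(1 − r) / [ r (1 − r*) ]
n = [0.49 × 0.65] / [0.35 × 0.51]
  = 0.3185 / 0.1785 = 1.7843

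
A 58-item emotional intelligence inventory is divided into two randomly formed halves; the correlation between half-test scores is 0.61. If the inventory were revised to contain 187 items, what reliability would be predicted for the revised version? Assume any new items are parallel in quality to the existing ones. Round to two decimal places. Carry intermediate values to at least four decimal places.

Spearman-Brown correction (n = 2): r_full = 2·0.61/(1 + 0.61) = 0.7578
Length factor from 58 to 187 items: n = 187/58 = 3.2241
r_new = n·r_full / (1 + (n − 1)·r_full) = 2.4432 / 2.6854 ≈ 0.9098

0.91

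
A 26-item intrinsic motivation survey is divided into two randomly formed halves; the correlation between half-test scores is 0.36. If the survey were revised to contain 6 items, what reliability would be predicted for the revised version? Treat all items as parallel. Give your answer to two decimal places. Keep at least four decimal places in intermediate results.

First correct the split-half correlation to full-test reliability: r_full = 2 × 0.36 / (1 + 0.36) ≈ 0.5294
Then adjust to 6 items: n = 6/26 = 0.2308
r_new = n·r_full / (1 + (n − 1)·r_full) = 0.1222 / 0.5928 ≈ 0.2061

0.21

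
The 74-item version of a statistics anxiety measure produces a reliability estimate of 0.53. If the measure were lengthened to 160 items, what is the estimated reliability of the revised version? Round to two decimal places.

0.71

n = 160/74 = 2.1622
Spearman-Brown: r_new = n·r / (1 + (n − 1)·r)
r_new = 2.1622·0.53 / [1 + (2.1622 − 1)·0.53]
     = 1.1460 / 1.6160 = 0.7092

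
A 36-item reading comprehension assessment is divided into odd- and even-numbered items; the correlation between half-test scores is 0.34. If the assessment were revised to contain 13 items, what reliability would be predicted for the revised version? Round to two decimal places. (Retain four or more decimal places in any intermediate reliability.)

0.27

Spearman-Brown correction (n = 2): r_full = 2·0.34/(1 + 0.34) = 0.5075
Then adjust to 13 items: n = 13/36 = 0.3611
r_new = n·r_full / (1 + (n − 1)·r_full) = 0.1833 / 0.6758 ≈ 0.2712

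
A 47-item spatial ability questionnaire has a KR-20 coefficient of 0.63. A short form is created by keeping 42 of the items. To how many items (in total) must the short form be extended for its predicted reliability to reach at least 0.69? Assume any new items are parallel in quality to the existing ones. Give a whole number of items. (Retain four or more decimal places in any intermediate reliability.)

First, r for the 42-item form: n = 42/47 = 0.8936, so r_42 = 0.8936·0.63/(1 + (0.8936 − 1)·0.63) = 0.6034
Length factor from the short form to reach 0.69: n' = 0.69(1 − 0.6034) / [0.6034(1 − 0.69)] ≈ 1.4630
Items = 1.4630 × 42 ≈ 61.45 → 62

62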